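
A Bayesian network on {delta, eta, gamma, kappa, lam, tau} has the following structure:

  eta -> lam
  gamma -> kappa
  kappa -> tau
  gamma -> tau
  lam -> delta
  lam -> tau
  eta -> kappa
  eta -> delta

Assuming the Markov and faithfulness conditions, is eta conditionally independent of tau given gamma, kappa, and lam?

Yes — eta and tau are d-separated given {gamma, kappa, lam}.

There are 4 undirected paths between eta and tau; checking each against the conditioning set {gamma, kappa, lam}:
  1. eta → kappa ← gamma → tau — kappa:collider[open]; gamma:fork[blocks] ⇒ blocked
  2. eta → kappa → tau — kappa:chain[blocks] ⇒ blocked
  3. eta → lam → tau — lam:chain[blocks] ⇒ blocked
  4. eta → delta ← lam → tau — delta:collider[blocks]; lam:fork[blocks] ⇒ blocked
Since every path is blocked, d-separation holds.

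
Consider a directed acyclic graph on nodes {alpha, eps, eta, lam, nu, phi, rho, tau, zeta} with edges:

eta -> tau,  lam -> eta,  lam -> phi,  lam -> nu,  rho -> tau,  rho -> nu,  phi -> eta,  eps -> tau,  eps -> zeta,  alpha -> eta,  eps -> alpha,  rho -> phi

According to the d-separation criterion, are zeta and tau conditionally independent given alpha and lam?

Enumerating the 6 paths from zeta to tau and testing each for blocking by {alpha, lam}:
  1. zeta ← eps → tau — eps:fork[open] ⇒ active
  2. zeta ← eps → alpha → eta ← lam → phi ← rho → tau — eps:fork[open]; alpha:chain[blocks]; eta:collider[blocks]; lam:fork[blocks]; phi:collider[blocks]; rho:fork[open] ⇒ blocked
  3. zeta ← eps → alpha → eta ← lam → nu ← rho → tau — eps:fork[open]; alpha:chain[blocks]; eta:collider[blocks]; lam:fork[blocks]; nu:collider[blocks]; rho:fork[open] ⇒ blocked
  4. zeta ← eps → alpha → eta ← phi ← lam → nu ← rho → tau — eps:fork[open]; alpha:chain[blocks]; eta:collider[blocks]; phi:chain[open]; lam:fork[blocks]; nu:collider[blocks]; rho:fork[open] ⇒ blocked
  5. zeta ← eps → alpha → eta ← phi ← rho → tau — eps:fork[open]; alpha:chain[blocks]; eta:collider[blocks]; phi:chain[open]; rho:fork[open] ⇒ blocked
  6. zeta ← eps → alpha → eta → tau — eps:fork[open]; alpha:chain[blocks]; eta:chain[open] ⇒ blocked
Because an active path exists, zeta and tau are not d-separated.

No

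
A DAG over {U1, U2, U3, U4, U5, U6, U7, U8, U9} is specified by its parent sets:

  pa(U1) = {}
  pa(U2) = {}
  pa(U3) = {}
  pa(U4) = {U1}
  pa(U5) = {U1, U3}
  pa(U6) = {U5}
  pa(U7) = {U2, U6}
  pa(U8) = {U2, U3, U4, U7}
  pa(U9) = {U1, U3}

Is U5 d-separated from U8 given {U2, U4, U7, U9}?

No

There are 6 undirected paths between U5 and U8; checking each against the conditioning set {U2, U4, U7, U9}:
Path 1: U5 → U6 → U7 ← U2 → U8
  U2 is a fork here and U2 is conditioned on, so the path is blocked at U2.
Path 2: U5 → U6 → U7 → U8
  U7 is a chain here and U7 is conditioned on, so the path is blocked at U7.
Path 3: U5 ← U1 → U9 ← U3 → U8
  U1 is a fork and U1 is not conditioned on; U9 is a collider and U9 is conditioned on, which opens it; U3 is a fork and U3 is not conditioned on — no node blocks this path, so it is active.
Path 4: U5 ← U1 → U4 → U8
  U4 is a chain here and U4 is conditioned on, so the path is blocked at U4.
Path 5: U5 ← U3 → U9 ← U1 → U4 → U8
  U4 is a chain here and U4 is conditioned on, so the path is blocked at U4.
Path 6: U5 ← U3 → U8
  U3 is a fork and U3 is not conditioned on — no node blocks this path, so it is active.
Because an active path exists, U5 and U8 are not d-separated.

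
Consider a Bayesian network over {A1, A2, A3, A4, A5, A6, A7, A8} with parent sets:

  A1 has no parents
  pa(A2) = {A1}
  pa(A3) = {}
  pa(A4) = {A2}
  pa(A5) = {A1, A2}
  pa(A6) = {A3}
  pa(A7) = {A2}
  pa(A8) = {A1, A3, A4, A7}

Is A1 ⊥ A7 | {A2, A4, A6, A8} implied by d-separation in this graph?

No

Enumerating the 6 paths from A1 to A7 and testing each for blocking by {A2, A4, A6, A8}:
Path 1: A1 → A5 ← A2 → A7
  A5 is a collider here and neither A5 nor any of its descendants is conditioned on, so the collider stays closed — the path is blocked at A5.
Path 2: A1 → A5 ← A2 → A4 → A8 ← A7
  A5 is a collider here and neither A5 nor any of its descendants is conditioned on, so the collider stays closed — the path is blocked at A5.
Path 3: A1 → A2 → A7
  A2 is a chain here and A2 is conditioned on, so the path is blocked at A2.
Path 4: A1 → A2 → A4 → A8 ← A7
  A2 is a chain here and A2 is conditioned on, so the path is blocked at A2.
Path 5: A1 → A8 ← A7
  A8 is a collider and A8 is conditioned on, which opens it — no node blocks this path, so it is active.
Path 6: A1 → A8 ← A4 ← A2 → A7
  A4 is a chain here and A4 is conditioned on, so the path is blocked at A4.
Since the path A1 → A8 ← A7 is active, A1 and A7 are not d-separated given {A2, A4, A6, A8}.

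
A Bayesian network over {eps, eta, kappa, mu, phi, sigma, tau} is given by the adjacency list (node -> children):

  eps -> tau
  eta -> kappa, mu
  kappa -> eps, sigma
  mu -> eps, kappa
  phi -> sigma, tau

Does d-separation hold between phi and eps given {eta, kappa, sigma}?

4 paths connect phi and eps; each must be blocked for d-separation to hold:
Path 1: phi → tau ← eps
  tau is a collider here and neither tau nor any of its descendants is conditioned on, so the collider stays closed — the path is blocked at tau.
Path 2: phi → sigma ← kappa ← eta → mu → eps
  kappa is a chain here and kappa is conditioned on, so the path is blocked at kappa.
Path 3: phi → sigma ← kappa ← mu → eps
  kappa is a chain here and kappa is conditioned on, so the path is blocked at kappa.
Path 4: phi → sigma ← kappa → eps
  kappa is a fork here and kappa is conditioned on, so the path is blocked at kappa.
All paths are blocked; phi ⊥ eps | {eta, kappa, sigma} holds.

Yes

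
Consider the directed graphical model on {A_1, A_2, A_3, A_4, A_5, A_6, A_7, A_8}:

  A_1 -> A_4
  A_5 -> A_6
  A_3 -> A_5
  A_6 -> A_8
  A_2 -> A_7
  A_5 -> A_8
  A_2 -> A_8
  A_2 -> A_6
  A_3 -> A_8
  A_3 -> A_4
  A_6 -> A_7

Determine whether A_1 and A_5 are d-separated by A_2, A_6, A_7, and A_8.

Enumerating the 5 paths from A_1 to A_5 and testing each for blocking by {A_2, A_6, A_7, A_8}:
Path 1: A_1 → A_4 ← A_3 → A_8 ← A_6 ← A_5
  A_4 is a collider here and neither A_4 nor any of its descendants is conditioned on, so the collider stays closed — the path is blocked at A_4.
Path 2: A_1 → A_4 ← A_3 → A_8 ← A_5
  A_4 is a collider here and neither A_4 nor any of its descendants is conditioned on, so the collider stays closed — the path is blocked at A_4.
Path 3: A_1 → A_4 ← A_3 → A_8 ← A_2 → A_6 ← A_5
  A_4 is a collider here and neither A_4 nor any of its descendants is conditioned on, so the collider stays closed — the path is blocked at A_4.
Path 4: A_1 → A_4 ← A_3 → A_8 ← A_2 → A_7 ← A_6 ← A_5
  A_4 is a collider here and neither A_4 nor any of its descendants is conditioned on, so the collider stays closed — the path is blocked at A_4.
Path 5: A_1 → A_4 ← A_3 → A_5
  A_4 is a collider here and neither A_4 nor any of its descendants is conditioned on, so the collider stays closed — the path is blocked at A_4.
Every path is blocked, so A_1 and A_5 are d-separated given {A_2, A_6, A_7, A_8}.

Yes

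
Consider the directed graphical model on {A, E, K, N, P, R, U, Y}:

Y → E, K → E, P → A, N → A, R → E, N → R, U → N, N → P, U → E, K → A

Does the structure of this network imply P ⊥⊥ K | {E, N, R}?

Yes

6 paths connect P and K; each must be blocked for d-separation to hold:
Path 1: P ← N ← U → E ← K
  N is a chain here and N is conditioned on, so the path is blocked at N.
Path 2: P ← N → A ← K
  N is a fork here and N is conditioned on, so the path is blocked at N.
Path 3: P ← N → R → E ← K
  N is a fork here and N is conditioned on, so the path is blocked at N.
Path 4: P → A ← N ← U → E ← K
  A is a collider here and neither A nor any of its descendants is conditioned on, so the collider stays closed — the path is blocked at A.
Path 5: P → A ← N → R → E ← K
  A is a collider here and neither A nor any of its descendants is conditioned on, so the collider stays closed — the path is blocked at A.
Path 6: P → A ← K
  A is a collider here and neither A nor any of its descendants is conditioned on, so the collider stays closed — the path is blocked at A.
Since every path is blocked, d-separation holds.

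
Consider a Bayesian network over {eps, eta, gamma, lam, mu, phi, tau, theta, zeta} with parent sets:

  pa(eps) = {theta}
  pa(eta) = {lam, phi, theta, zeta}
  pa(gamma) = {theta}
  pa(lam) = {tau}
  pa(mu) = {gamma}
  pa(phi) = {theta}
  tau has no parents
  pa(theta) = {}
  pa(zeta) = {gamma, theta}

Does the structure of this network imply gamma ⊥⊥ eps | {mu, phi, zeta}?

We examine all 4 paths between gamma and eps:
  1. gamma → zeta ← theta → eps — zeta:collider[open]; theta:fork[open] ⇒ active
  2. gamma → zeta → eta ← theta → eps — zeta:chain[blocks]; eta:collider[blocks]; theta:fork[open] ⇒ blocked
  3. gamma → zeta → eta ← phi ← theta → eps — zeta:chain[blocks]; eta:collider[blocks]; phi:chain[blocks]; theta:fork[open] ⇒ blocked
  4. gamma ← theta → eps — theta:fork[open] ⇒ active
Because an active path exists, gamma and eps are not d-separated.

No — gamma and eps are not d-separated given {mu, phi, zeta}.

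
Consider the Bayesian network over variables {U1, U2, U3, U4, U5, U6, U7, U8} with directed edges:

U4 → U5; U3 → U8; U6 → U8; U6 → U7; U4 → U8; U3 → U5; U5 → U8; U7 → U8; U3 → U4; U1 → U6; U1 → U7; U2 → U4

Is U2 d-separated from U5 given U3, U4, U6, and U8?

We examine all 5 paths between U2 and U5:
Path 1: U2 → U4 → U8 ← U5
  U4 is a chain here and U4 is conditioned on, so the path is blocked at U4.
Path 2: U2 → U4 → U8 ← U3 → U5
  U4 is a chain here and U4 is conditioned on, so the path is blocked at U4.
Path 3: U2 → U4 → U5
  U4 is a chain here and U4 is conditioned on, so the path is blocked at U4.
Path 4: U2 → U4 ← U3 → U8 ← U5
  U3 is a fork here and U3 is conditioned on, so the path is blocked at U3.
Path 5: U2 → U4 ← U3 → U5
  U3 is a fork here and U3 is conditioned on, so the path is blocked at U3.
Every path is blocked, so U2 and U5 are d-separated given {U3, U4, U6, U8}.

Yes — U2 and U5 are d-separated given {U3, U4, U6, U8}.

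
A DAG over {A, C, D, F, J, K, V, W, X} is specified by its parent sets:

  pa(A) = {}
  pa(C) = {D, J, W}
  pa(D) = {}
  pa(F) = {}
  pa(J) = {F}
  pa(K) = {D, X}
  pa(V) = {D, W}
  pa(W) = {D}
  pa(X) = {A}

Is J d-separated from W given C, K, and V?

There are 3 undirected paths between J and W; checking each against the conditioning set {C, K, V}:
  1. J → C ← D → W — C:collider[open]; D:fork[open] ⇒ active
  2. J → C ← D → V ← W — C:collider[open]; D:fork[open]; V:collider[open] ⇒ active
  3. J → C ← W — C:collider[open] ⇒ active
Because an active path exists, J and W are not d-separated.

No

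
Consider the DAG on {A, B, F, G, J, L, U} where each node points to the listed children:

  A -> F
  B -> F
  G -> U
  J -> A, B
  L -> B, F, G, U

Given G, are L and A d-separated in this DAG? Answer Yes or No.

Yes

4 paths connect L and A; each must be blocked for d-separation to hold:
Path 1: L → F ← B ← J → A
  F is a collider here and neither F nor any of its descendants is conditioned on, so the collider stays closed — the path is blocked at F.
Path 2: L → F ← A
  F is a collider here and neither F nor any of its descendants is conditioned on, so the collider stays closed — the path is blocked at F.
Path 3: L → B → F ← A
  F is a collider here and neither F nor any of its descendants is conditioned on, so the collider stays closed — the path is blocked at F.
Path 4: L → B ← J → A
  B is a collider here and neither B nor any of its descendants is conditioned on, so the collider stays closed — the path is blocked at B.
All paths are blocked; L ⊥ A | {G} holds.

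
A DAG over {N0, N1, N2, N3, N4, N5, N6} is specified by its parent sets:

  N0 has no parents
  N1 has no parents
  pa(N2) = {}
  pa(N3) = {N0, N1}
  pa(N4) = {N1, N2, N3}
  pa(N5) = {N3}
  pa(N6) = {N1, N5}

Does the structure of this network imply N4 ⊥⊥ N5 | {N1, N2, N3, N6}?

Yes

Enumerating the 4 paths from N4 to N5 and testing each for blocking by {N1, N2, N3, N6}:
  1. N4 ← N1 → N6 ← N5 — N1:fork[blocks]; N6:collider[open] ⇒ blocked
  2. N4 ← N1 → N3 → N5 — N1:fork[blocks]; N3:chain[blocks] ⇒ blocked
  3. N4 ← N3 → N5 — N3:fork[blocks] ⇒ blocked
  4. N4 ← N3 ← N1 → N6 ← N5 — N3:chain[blocks]; N1:fork[blocks]; N6:collider[open] ⇒ blocked
Since every path is blocked, d-separation holds.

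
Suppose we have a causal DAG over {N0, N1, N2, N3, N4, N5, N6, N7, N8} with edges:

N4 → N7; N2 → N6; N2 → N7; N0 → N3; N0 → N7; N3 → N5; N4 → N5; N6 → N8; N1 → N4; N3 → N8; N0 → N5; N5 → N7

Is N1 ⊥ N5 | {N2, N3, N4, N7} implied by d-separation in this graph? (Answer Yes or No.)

Yes

Enumerating the 6 paths from N1 to N5 and testing each for blocking by {N2, N3, N4, N7}:
Path 1: N1 → N4 → N7 ← N2 → N6 → N8 ← N3 → N5
  N4 is a chain here and N4 is conditioned on, so the path is blocked at N4.
Path 2: N1 → N4 → N7 ← N2 → N6 → N8 ← N3 ← N0 → N5
  N4 is a chain here and N4 is conditioned on, so the path is blocked at N4.
Path 3: N1 → N4 → N7 ← N5
  N4 is a chain here and N4 is conditioned on, so the path is blocked at N4.
Path 4: N1 → N4 → N7 ← N0 → N5
  N4 is a chain here and N4 is conditioned on, so the path is blocked at N4.
Path 5: N1 → N4 → N7 ← N0 → N3 → N5
  N4 is a chain here and N4 is conditioned on, so the path is blocked at N4.
Path 6: N1 → N4 → N5
  N4 is a chain here and N4 is conditioned on, so the path is blocked at N4.
Every path is blocked, so N1 and N5 are d-separated given {N2, N3, N4, N7}.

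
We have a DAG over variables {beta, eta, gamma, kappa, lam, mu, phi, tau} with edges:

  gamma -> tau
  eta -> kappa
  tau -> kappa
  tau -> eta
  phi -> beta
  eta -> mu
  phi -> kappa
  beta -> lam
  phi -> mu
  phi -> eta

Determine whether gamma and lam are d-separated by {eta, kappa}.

Enumerating the 6 paths from gamma to lam and testing each for blocking by {eta, kappa}:
Path 1: gamma → tau → eta ← phi → beta → lam
  tau is a chain and tau is not conditioned on; eta is a collider and eta is conditioned on, which opens it; phi is a fork and phi is not conditioned on; beta is a chain and beta is not conditioned on — no node blocks this path, so it is active.
Path 2: gamma → tau → eta → kappa ← phi → beta → lam
  eta is a chain here and eta is conditioned on, so the path is blocked at eta.
Path 3: gamma → tau → eta → mu ← phi → beta → lam
  eta is a chain here and eta is conditioned on, so the path is blocked at eta.
Path 4: gamma → tau → kappa ← eta ← phi → beta → lam
  eta is a chain here and eta is conditioned on, so the path is blocked at eta.
Path 5: gamma → tau → kappa ← eta → mu ← phi → beta → lam
  eta is a fork here and eta is conditioned on, so the path is blocked at eta.
Path 6: gamma → tau → kappa ← phi → beta → lam
  tau is a chain and tau is not conditioned on; kappa is a collider and kappa is conditioned on, which opens it; phi is a fork and phi is not conditioned on; beta is a chain and beta is not conditioned on — no node blocks this path, so it is active.
At least one path is unblocked, so d-separation fails.

No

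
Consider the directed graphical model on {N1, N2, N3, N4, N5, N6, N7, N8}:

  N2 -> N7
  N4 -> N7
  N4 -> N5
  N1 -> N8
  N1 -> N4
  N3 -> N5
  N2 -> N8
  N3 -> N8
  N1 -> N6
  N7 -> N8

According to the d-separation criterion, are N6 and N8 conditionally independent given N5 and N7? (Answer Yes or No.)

No

There are 4 undirected paths between N6 and N8; checking each against the conditioning set {N5, N7}:
  1. N6 ← N1 → N4 → N5 ← N3 → N8 — N1:fork[open]; N4:chain[open]; N5:collider[open]; N3:fork[open] ⇒ active
  2. N6 ← N1 → N4 → N7 ← N2 → N8 — N1:fork[open]; N4:chain[open]; N7:collider[open]; N2:fork[open] ⇒ active
  3. N6 ← N1 → N4 → N7 → N8 — N1:fork[open]; N4:chain[open]; N7:chain[blocks] ⇒ blocked
  4. N6 ← N1 → N8 — N1:fork[open] ⇒ active
At least one path is unblocked, so d-separation fails.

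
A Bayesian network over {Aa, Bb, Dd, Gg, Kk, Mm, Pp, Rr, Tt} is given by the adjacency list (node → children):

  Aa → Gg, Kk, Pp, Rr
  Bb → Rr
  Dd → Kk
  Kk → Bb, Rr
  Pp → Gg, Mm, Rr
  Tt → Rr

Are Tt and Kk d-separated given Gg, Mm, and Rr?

No — Tt and Kk are not d-separated given {Gg, Mm, Rr}.

We examine all 5 paths between Tt and Kk:
Path 1: Tt → Rr ← Bb ← Kk
  Rr is a collider and Rr is conditioned on, which opens it; Bb is a chain and Bb is not conditioned on — no node blocks this path, so it is active.
Path 2: Tt → Rr ← Aa → Kk
  Rr is a collider and Rr is conditioned on, which opens it; Aa is a fork and Aa is not conditioned on — no node blocks this path, so it is active.
Path 3: Tt → Rr ← Pp → Gg ← Aa → Kk
  Rr is a collider and Rr is conditioned on, which opens it; Pp is a fork and Pp is not conditioned on; Gg is a collider and Gg is conditioned on, which opens it; Aa is a fork and Aa is not conditioned on — no node blocks this path, so it is active.
Path 4: Tt → Rr ← Pp ← Aa → Kk
  Rr is a collider and Rr is conditioned on, which opens it; Pp is a chain and Pp is not conditioned on; Aa is a fork and Aa is not conditioned on — no node blocks this path, so it is active.
Path 5: Tt → Rr ← Kk
  Rr is a collider and Rr is conditioned on, which opens it — no node blocks this path, so it is active.
Because an active path exists, Tt and Kk are not d-separated.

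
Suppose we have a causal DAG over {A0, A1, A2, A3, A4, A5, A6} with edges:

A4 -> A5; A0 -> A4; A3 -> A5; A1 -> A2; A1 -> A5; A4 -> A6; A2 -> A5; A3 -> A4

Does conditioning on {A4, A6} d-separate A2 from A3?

Yes

4 paths connect A2 and A3; each must be blocked for d-separation to hold:
  1. A2 → A5 ← A4 ← A3 — A5:collider[blocks]; A4:chain[blocks] ⇒ blocked
  2. A2 → A5 ← A3 — A5:collider[blocks] ⇒ blocked
  3. A2 ← A1 → A5 ← A4 ← A3 — A1:fork[open]; A5:collider[blocks]; A4:chain[blocks] ⇒ blocked
  4. A2 ← A1 → A5 ← A3 — A1:fork[open]; A5:collider[blocks] ⇒ blocked
Every path is blocked, so A2 and A3 are d-separated given {A4, A6}.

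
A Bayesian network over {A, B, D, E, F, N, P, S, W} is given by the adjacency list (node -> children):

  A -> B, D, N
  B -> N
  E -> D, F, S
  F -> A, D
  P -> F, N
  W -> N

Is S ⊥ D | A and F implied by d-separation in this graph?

5 paths connect S and D; each must be blocked for d-separation to hold:
Path 1: S ← E → F → A → D
  F is a chain here and F is conditioned on, so the path is blocked at F.
Path 2: S ← E → F ← P → N ← A → D
  N is a collider here and neither N nor any of its descendants is conditioned on, so the collider stays closed — the path is blocked at N.
Path 3: S ← E → F ← P → N ← B ← A → D
  N is a collider here and neither N nor any of its descendants is conditioned on, so the collider stays closed — the path is blocked at N.
Path 4: S ← E → F → D
  F is a chain here and F is conditioned on, so the path is blocked at F.
Path 5: S ← E → D
  E is a fork and E is not conditioned on — no node blocks this path, so it is active.
Because an active path exists, S and D are not d-separated.

No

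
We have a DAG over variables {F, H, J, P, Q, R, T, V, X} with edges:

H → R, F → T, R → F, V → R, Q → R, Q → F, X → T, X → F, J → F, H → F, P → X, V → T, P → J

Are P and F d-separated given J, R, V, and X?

Yes — P and F are d-separated given {J, R, V, X}.

Enumerating the 6 paths from P to F and testing each for blocking by {J, R, V, X}:
Path 1: P → X → T ← F
  X is a chain here and X is conditioned on, so the path is blocked at X.
Path 2: P → X → T ← V → R ← H → F
  X is a chain here and X is conditioned on, so the path is blocked at X.
Path 3: P → X → T ← V → R → F
  X is a chain here and X is conditioned on, so the path is blocked at X.
Path 4: P → X → T ← V → R ← Q → F
  X is a chain here and X is conditioned on, so the path is blocked at X.
Path 5: P → X → F
  X is a chain here and X is conditioned on, so the path is blocked at X.
Path 6: P → J → F
  J is a chain here and J is conditioned on, so the path is blocked at J.
All paths are blocked; P ⊥ F | {J, R, V, X} holds.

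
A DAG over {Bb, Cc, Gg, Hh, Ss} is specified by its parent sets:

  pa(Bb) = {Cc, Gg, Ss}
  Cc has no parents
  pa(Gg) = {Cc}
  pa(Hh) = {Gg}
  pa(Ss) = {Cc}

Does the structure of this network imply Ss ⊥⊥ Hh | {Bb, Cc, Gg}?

Yes — Ss and Hh are d-separated given {Bb, Cc, Gg}.

Enumerating the 4 paths from Ss to Hh and testing each for blocking by {Bb, Cc, Gg}:
Path 1: Ss → Bb ← Cc → Gg → Hh
  Cc is a fork here and Cc is conditioned on, so the path is blocked at Cc.
Path 2: Ss → Bb ← Gg → Hh
  Gg is a fork here and Gg is conditioned on, so the path is blocked at Gg.
Path 3: Ss ← Cc → Bb ← Gg → Hh
  Cc is a fork here and Cc is conditioned on, so the path is blocked at Cc.
Path 4: Ss ← Cc → Gg → Hh
  Cc is a fork here and Cc is conditioned on, so the path is blocked at Cc.
All paths are blocked; Ss ⊥ Hh | {Bb, Cc, Gg} holds.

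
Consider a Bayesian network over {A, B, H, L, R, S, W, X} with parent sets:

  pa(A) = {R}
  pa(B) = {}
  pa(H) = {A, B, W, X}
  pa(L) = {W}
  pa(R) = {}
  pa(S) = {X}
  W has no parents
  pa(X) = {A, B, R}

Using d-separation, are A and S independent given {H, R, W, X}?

4 paths connect A and S; each must be blocked for d-separation to hold:
  1. A → X → S — X:chain[blocks] ⇒ blocked
  2. A ← R → X → S — R:fork[blocks]; X:chain[blocks] ⇒ blocked
  3. A → H ← B → X → S — H:collider[open]; B:fork[open]; X:chain[blocks] ⇒ blocked
  4. A → H ← X → S — H:collider[open]; X:fork[blocks] ⇒ blocked
All paths are blocked; A ⊥ S | {H, R, W, X} holds.

Yes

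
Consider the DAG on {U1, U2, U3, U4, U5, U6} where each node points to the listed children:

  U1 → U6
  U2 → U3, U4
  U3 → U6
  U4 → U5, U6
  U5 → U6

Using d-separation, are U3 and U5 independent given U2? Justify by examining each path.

Yes

There are 4 undirected paths between U3 and U5; checking each against the conditioning set {U2}:
Path 1: U3 → U6 ← U5
  U6 is a collider here and neither U6 nor any of its descendants is conditioned on, so the collider stays closed — the path is blocked at U6.
Path 2: U3 → U6 ← U4 → U5
  U6 is a collider here and neither U6 nor any of its descendants is conditioned on, so the collider stays closed — the path is blocked at U6.
Path 3: U3 ← U2 → U4 → U6 ← U5
  U2 is a fork here and U2 is conditioned on, so the path is blocked at U2.
Path 4: U3 ← U2 → U4 → U5
  U2 is a fork here and U2 is conditioned on, so the path is blocked at U2.
Every path is blocked, so U3 and U5 are d-separated given {U2}.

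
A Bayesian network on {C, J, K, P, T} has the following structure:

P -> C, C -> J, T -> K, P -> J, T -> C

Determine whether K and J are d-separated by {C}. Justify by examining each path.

Enumerating the 2 paths from K to J and testing each for blocking by {C}:
Path 1: K ← T → C → J
  C is a chain here and C is conditioned on, so the path is blocked at C.
Path 2: K ← T → C ← P → J
  T is a fork and T is not conditioned on; C is a collider and C is conditioned on, which opens it; P is a fork and P is not conditioned on — no node blocks this path, so it is active.
Since the path K ← T → C ← P → J is active, K and J are not d-separated given {C}.

No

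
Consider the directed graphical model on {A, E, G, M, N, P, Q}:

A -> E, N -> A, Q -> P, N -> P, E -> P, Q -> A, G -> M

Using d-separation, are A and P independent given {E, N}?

3 paths connect A and P; each must be blocked for d-separation to hold:
Path 1: A ← N → P
  N is a fork here and N is conditioned on, so the path is blocked at N.
Path 2: A ← Q → P
  Q is a fork and Q is not conditioned on — no node blocks this path, so it is active.
Path 3: A → E → P
  E is a chain here and E is conditioned on, so the path is blocked at E.
Because an active path exists, A and P are not d-separated.

No — A and P are not d-separated given {E, N}.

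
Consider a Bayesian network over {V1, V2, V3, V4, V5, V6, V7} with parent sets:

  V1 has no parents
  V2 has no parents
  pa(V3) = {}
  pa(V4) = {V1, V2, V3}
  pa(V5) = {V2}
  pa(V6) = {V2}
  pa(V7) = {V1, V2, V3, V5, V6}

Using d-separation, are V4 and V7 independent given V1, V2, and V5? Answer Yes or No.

No

There are 5 undirected paths between V4 and V7; checking each against the conditioning set {V1, V2, V5}:
Path 1: V4 ← V3 → V7
  V3 is a fork and V3 is not conditioned on — no node blocks this path, so it is active.
Path 2: V4 ← V2 → V7
  V2 is a fork here and V2 is conditioned on, so the path is blocked at V2.
Path 3: V4 ← V2 → V5 → V7
  V2 is a fork here and V2 is conditioned on, so the path is blocked at V2.
Path 4: V4 ← V2 → V6 → V7
  V2 is a fork here and V2 is conditioned on, so the path is blocked at V2.
Path 5: V4 ← V1 → V7
  V1 is a fork here and V1 is conditioned on, so the path is blocked at V1.
At least one path is unblocked, so d-separation fails.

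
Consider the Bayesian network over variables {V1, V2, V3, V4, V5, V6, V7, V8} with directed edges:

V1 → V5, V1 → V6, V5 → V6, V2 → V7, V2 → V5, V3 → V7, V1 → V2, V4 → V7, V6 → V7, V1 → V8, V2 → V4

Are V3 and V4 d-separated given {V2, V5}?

Yes

There are 6 undirected paths between V3 and V4; checking each against the conditioning set {V2, V5}:
Path 1: V3 → V7 ← V2 → V4
  V7 is a collider here and neither V7 nor any of its descendants is conditioned on, so the collider stays closed — the path is blocked at V7.
Path 2: V3 → V7 ← V6 ← V5 ← V2 → V4
  V7 is a collider here and neither V7 nor any of its descendants is conditioned on, so the collider stays closed — the path is blocked at V7.
Path 3: V3 → V7 ← V6 ← V5 ← V1 → V2 → V4
  V7 is a collider here and neither V7 nor any of its descendants is conditioned on, so the collider stays closed — the path is blocked at V7.
Path 4: V3 → V7 ← V6 ← V1 → V5 ← V2 → V4
  V7 is a collider here and neither V7 nor any of its descendants is conditioned on, so the collider stays closed — the path is blocked at V7.
Path 5: V3 → V7 ← V6 ← V1 → V2 → V4
  V7 is a collider here and neither V7 nor any of its descendants is conditioned on, so the collider stays closed — the path is blocked at V7.
Path 6: V3 → V7 ← V4
  V7 is a collider here and neither V7 nor any of its descendants is conditioned on, so the collider stays closed — the path is blocked at V7.
Since every path is blocked, d-separation holds.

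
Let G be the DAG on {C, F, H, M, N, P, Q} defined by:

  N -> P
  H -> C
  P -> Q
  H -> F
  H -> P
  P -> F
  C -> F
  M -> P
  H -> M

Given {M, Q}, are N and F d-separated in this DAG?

Enumerating the 5 paths from N to F and testing each for blocking by {M, Q}:
Path 1: N → P ← H → F
  P is a collider and its descendant Q is conditioned on, which opens it; H is a fork and H is not conditioned on — no node blocks this path, so it is active.
Path 2: N → P ← H → C → F
  P is a collider and its descendant Q is conditioned on, which opens it; H is a fork and H is not conditioned on; C is a chain and C is not conditioned on — no node blocks this path, so it is active.
Path 3: N → P → F
  P is a chain and P is not conditioned on — no node blocks this path, so it is active.
Path 4: N → P ← M ← H → F
  M is a chain here and M is conditioned on, so the path is blocked at M.
Path 5: N → P ← M ← H → C → F
  M is a chain here and M is conditioned on, so the path is blocked at M.
At least one path is unblocked, so d-separation fails.

No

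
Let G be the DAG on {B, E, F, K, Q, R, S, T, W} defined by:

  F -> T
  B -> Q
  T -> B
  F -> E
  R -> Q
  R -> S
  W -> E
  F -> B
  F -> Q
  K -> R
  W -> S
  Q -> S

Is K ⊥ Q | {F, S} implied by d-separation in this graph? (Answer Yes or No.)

Enumerating the 5 paths from K to Q and testing each for blocking by {F, S}:
Path 1: K → R → S ← W → E ← F → B → Q
  E is a collider here and neither E nor any of its descendants is conditioned on, so the collider stays closed — the path is blocked at E.
Path 2: K → R → S ← W → E ← F → T → B → Q
  E is a collider here and neither E nor any of its descendants is conditioned on, so the collider stays closed — the path is blocked at E.
Path 3: K → R → S ← W → E ← F → Q
  E is a collider here and neither E nor any of its descendants is conditioned on, so the collider stays closed — the path is blocked at E.
Path 4: K → R → S ← Q
  R is a chain and R is not conditioned on; S is a collider and S is conditioned on, which opens it — no node blocks this path, so it is active.
Path 5: K → R → Q
  R is a chain and R is not conditioned on — no node blocks this path, so it is active.
Because an active path exists, K and Q are not d-separated.

No — K and Q are not d-separated given {F, S}.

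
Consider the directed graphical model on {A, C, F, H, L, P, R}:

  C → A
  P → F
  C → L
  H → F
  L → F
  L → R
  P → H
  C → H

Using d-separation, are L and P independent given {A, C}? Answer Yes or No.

Yes

4 paths connect L and P; each must be blocked for d-separation to hold:
Path 1: L ← C → H ← P
  C is a fork here and C is conditioned on, so the path is blocked at C.
Path 2: L ← C → H → F ← P
  C is a fork here and C is conditioned on, so the path is blocked at C.
Path 3: L → F ← H ← P
  F is a collider here and neither F nor any of its descendants is conditioned on, so the collider stays closed — the path is blocked at F.
Path 4: L → F ← P
  F is a collider here and neither F nor any of its descendants is conditioned on, so the collider stays closed — the path is blocked at F.
Every path is blocked, so L and P are d-separated given {A, C}.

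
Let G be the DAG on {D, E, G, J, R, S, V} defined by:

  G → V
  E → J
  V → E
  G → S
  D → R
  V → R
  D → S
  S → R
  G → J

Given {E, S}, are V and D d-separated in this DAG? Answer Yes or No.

No

Enumerating the 6 paths from V to D and testing each for blocking by {E, S}:
Path 1: V → R ← S ← D
  R is a collider here and neither R nor any of its descendants is conditioned on, so the collider stays closed — the path is blocked at R.
Path 2: V → R ← D
  R is a collider here and neither R nor any of its descendants is conditioned on, so the collider stays closed — the path is blocked at R.
Path 3: V ← G → S → R ← D
  S is a chain here and S is conditioned on, so the path is blocked at S.
Path 4: V ← G → S ← D
  G is a fork and G is not conditioned on; S is a collider and S is conditioned on, which opens it — no node blocks this path, so it is active.
Path 5: V → E → J ← G → S → R ← D
  E is a chain here and E is conditioned on, so the path is blocked at E.
Path 6: V → E → J ← G → S ← D
  E is a chain here and E is conditioned on, so the path is blocked at E.
Because an active path exists, V and D are not d-separated.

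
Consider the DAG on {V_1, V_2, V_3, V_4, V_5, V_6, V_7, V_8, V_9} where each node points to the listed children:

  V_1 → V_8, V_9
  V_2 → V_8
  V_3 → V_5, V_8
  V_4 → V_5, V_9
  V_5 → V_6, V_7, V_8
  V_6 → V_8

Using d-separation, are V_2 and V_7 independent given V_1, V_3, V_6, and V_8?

4 paths connect V_2 and V_7; each must be blocked for d-separation to hold:
  1. V_2 → V_8 ← V_5 → V_7 — V_8:collider[open]; V_5:fork[open] ⇒ active
  2. V_2 → V_8 ← V_1 → V_9 ← V_4 → V_5 → V_7 — V_8:collider[open]; V_1:fork[blocks]; V_9:collider[blocks]; V_4:fork[open]; V_5:chain[open] ⇒ blocked
  3. V_2 → V_8 ← V_3 → V_5 → V_7 — V_8:collider[open]; V_3:fork[blocks]; V_5:chain[open] ⇒ blocked
  4. V_2 → V_8 ← V_6 ← V_5 → V_7 — V_8:collider[open]; V_6:chain[blocks]; V_5:fork[open] ⇒ blocked
Since the path V_2 → V_8 ← V_5 → V_7 is active, V_2 and V_7 are not d-separated given {V_1, V_3, V_6, V_8}.

No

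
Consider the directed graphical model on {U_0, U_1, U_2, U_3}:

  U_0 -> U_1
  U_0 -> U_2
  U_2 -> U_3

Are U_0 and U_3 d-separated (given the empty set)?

No — U_0 and U_3 are not d-separated given ∅.

There is one path between U_0 and U_3:
Path 1: U_0 → U_2 → U_3
  U_2 is a chain and U_2 is not conditioned on — no node blocks this path, so it is active.
At least one path is unblocked, so d-separation fails.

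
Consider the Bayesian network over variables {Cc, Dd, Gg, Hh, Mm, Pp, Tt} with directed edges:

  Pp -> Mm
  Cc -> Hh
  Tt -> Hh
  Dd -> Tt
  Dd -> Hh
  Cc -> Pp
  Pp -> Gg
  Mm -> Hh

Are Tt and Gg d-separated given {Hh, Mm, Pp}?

Enumerating the 4 paths from Tt to Gg and testing each for blocking by {Hh, Mm, Pp}:
Path 1: Tt ← Dd → Hh ← Mm ← Pp → Gg
  Mm is a chain here and Mm is conditioned on, so the path is blocked at Mm.
Path 2: Tt ← Dd → Hh ← Cc → Pp → Gg
  Pp is a chain here and Pp is conditioned on, so the path is blocked at Pp.
Path 3: Tt → Hh ← Mm ← Pp → Gg
  Mm is a chain here and Mm is conditioned on, so the path is blocked at Mm.
Path 4: Tt → Hh ← Cc → Pp → Gg
  Pp is a chain here and Pp is conditioned on, so the path is blocked at Pp.
All paths are blocked; Tt ⊥ Gg | {Hh, Mm, Pp} holds.

Yes — Tt and Gg are d-separated given {Hh, Mm, Pp}.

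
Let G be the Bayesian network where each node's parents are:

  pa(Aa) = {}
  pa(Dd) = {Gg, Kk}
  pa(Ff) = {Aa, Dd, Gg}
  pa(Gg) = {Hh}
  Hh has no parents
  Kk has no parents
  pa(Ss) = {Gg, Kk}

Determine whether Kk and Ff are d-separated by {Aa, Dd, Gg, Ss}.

Yes — Kk and Ff are d-separated given {Aa, Dd, Gg, Ss}.

There are 4 undirected paths between Kk and Ff; checking each against the conditioning set {Aa, Dd, Gg, Ss}:
  1. Kk → Dd ← Gg → Ff — Dd:collider[open]; Gg:fork[blocks] ⇒ blocked
  2. Kk → Dd → Ff — Dd:chain[blocks] ⇒ blocked
  3. Kk → Ss ← Gg → Dd → Ff — Ss:collider[open]; Gg:fork[blocks]; Dd:chain[blocks] ⇒ blocked
  4. Kk → Ss ← Gg → Ff — Ss:collider[open]; Gg:fork[blocks] ⇒ blocked
Since every path is blocked, d-separation holds.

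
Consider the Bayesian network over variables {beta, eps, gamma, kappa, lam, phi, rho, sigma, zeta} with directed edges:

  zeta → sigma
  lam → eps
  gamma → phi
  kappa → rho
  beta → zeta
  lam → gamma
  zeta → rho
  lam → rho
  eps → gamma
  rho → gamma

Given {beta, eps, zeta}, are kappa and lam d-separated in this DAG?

3 paths connect kappa and lam; each must be blocked for d-separation to hold:
Path 1: kappa → rho ← lam
  rho is a collider here and neither rho nor any of its descendants is conditioned on, so the collider stays closed — the path is blocked at rho.
Path 2: kappa → rho → gamma ← lam
  gamma is a collider here and neither gamma nor any of its descendants is conditioned on, so the collider stays closed — the path is blocked at gamma.
Path 3: kappa → rho → gamma ← eps ← lam
  gamma is a collider here and neither gamma nor any of its descendants is conditioned on, so the collider stays closed — the path is blocked at gamma.
Since every path is blocked, d-separation holds.

Yes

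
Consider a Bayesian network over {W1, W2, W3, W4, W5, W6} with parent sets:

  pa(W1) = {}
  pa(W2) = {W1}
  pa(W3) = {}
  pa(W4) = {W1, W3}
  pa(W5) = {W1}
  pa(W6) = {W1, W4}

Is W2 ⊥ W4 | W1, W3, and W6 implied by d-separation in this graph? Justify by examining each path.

2 paths connect W2 and W4; each must be blocked for d-separation to hold:
  1. W2 ← W1 → W6 ← W4 — W1:fork[blocks]; W6:collider[open] ⇒ blocked
  2. W2 ← W1 → W4 — W1:fork[blocks] ⇒ blocked
Every path is blocked, so W2 and W4 are d-separated given {W1, W3, W6}.

Yes — W2 and W4 are d-separated given {W1, W3, W6}.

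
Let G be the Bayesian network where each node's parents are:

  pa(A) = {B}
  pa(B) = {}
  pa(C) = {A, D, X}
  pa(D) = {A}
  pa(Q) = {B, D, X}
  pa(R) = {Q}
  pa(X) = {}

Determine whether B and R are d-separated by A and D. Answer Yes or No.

No

Enumerating the 5 paths from B to R and testing each for blocking by {A, D}:
Path 1: B → Q → R
  Q is a chain and Q is not conditioned on — no node blocks this path, so it is active.
Path 2: B → A → C ← X → Q → R
  A is a chain here and A is conditioned on, so the path is blocked at A.
Path 3: B → A → C ← D → Q → R
  A is a chain here and A is conditioned on, so the path is blocked at A.
Path 4: B → A → D → Q → R
  A is a chain here and A is conditioned on, so the path is blocked at A.
Path 5: B → A → D → C ← X → Q → R
  A is a chain here and A is conditioned on, so the path is blocked at A.
Since the path B → Q → R is active, B and R are not d-separated given {A, D}.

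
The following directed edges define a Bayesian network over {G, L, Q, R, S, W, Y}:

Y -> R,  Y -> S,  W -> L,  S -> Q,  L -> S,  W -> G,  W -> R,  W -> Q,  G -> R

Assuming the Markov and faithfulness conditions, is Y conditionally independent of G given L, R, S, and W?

No

We examine all 6 paths between Y and G:
Path 1: Y → R ← W → G
  W is a fork here and W is conditioned on, so the path is blocked at W.
Path 2: Y → R ← G
  R is a collider and R is conditioned on, which opens it — no node blocks this path, so it is active.
Path 3: Y → S ← L ← W → R ← G
  L is a chain here and L is conditioned on, so the path is blocked at L.
Path 4: Y → S ← L ← W → G
  L is a chain here and L is conditioned on, so the path is blocked at L.
Path 5: Y → S → Q ← W → R ← G
  S is a chain here and S is conditioned on, so the path is blocked at S.
Path 6: Y → S → Q ← W → G
  S is a chain here and S is conditioned on, so the path is blocked at S.
Because an active path exists, Y and G are not d-separated.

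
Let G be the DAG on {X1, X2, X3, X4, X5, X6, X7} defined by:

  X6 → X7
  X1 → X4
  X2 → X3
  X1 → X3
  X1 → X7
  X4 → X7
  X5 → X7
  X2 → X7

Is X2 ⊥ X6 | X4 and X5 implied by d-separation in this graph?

Yes

3 paths connect X2 and X6; each must be blocked for d-separation to hold:
Path 1: X2 → X7 ← X6
  X7 is a collider here and neither X7 nor any of its descendants is conditioned on, so the collider stays closed — the path is blocked at X7.
Path 2: X2 → X3 ← X1 → X7 ← X6
  X3 is a collider here and neither X3 nor any of its descendants is conditioned on, so the collider stays closed — the path is blocked at X3.
Path 3: X2 → X3 ← X1 → X4 → X7 ← X6
  X3 is a collider here and neither X3 nor any of its descendants is conditioned on, so the collider stays closed — the path is blocked at X3.
All paths are blocked; X2 ⊥ X6 | {X4, X5} holds.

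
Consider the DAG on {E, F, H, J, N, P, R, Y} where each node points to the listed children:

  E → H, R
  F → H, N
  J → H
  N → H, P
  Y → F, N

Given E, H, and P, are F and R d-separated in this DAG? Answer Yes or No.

Yes

We examine all 3 paths between F and R:
  1. F → N → H ← E → R — N:chain[open]; H:collider[open]; E:fork[blocks] ⇒ blocked
  2. F → H ← E → R — H:collider[open]; E:fork[blocks] ⇒ blocked
  3. F ← Y → N → H ← E → R — Y:fork[open]; N:chain[open]; H:collider[open]; E:fork[blocks] ⇒ blocked
Since every path is blocked, d-separation holds.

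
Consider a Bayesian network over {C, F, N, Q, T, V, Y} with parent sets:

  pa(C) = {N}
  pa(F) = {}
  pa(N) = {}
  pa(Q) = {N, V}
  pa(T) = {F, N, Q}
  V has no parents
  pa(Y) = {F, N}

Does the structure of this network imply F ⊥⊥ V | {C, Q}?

4 paths connect F and V; each must be blocked for d-separation to hold:
  1. F → T ← Q ← V — T:collider[blocks]; Q:chain[blocks] ⇒ blocked
  2. F → T ← N → Q ← V — T:collider[blocks]; N:fork[open]; Q:collider[open] ⇒ blocked
  3. F → Y ← N → T ← Q ← V — Y:collider[blocks]; N:fork[open]; T:collider[blocks]; Q:chain[blocks] ⇒ blocked
  4. F → Y ← N → Q ← V — Y:collider[blocks]; N:fork[open]; Q:collider[open] ⇒ blocked
Every path is blocked, so F and V are d-separated given {C, Q}.

Yes — F and V are d-separated given {C, Q}.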